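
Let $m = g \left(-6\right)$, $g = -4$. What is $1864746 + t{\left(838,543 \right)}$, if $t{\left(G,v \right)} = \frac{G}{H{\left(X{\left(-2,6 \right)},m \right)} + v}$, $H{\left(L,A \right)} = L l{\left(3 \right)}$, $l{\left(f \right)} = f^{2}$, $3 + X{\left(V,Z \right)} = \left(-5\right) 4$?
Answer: $\frac{313277747}{168} \approx 1.8647 \cdot 10^{6}$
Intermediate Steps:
$X{\left(V,Z \right)} = -23$ ($X{\left(V,Z \right)} = -3 - 20 = -23$)
$m = 24$ ($m = \left(-4\right) \left(-6\right) = 24$)
$H{\left(L,A \right)} = 9 L$ ($H{\left(L,A \right)} = L 3^{2} = L 9 = 9 L$)
$t{\left(G,v \right)} = \frac{G}{-207 + v}$ ($t{\left(G,v \right)} = \frac{G}{9 \left(-23\right) + v} = \frac{G}{-207 + v}$)
$1864746 + t{\left(838,543 \right)} = 1864746 + \frac{838}{-207 + 543} = 1864746 + \frac{838}{336} = 1864746 + 838 \cdot \frac{1}{336} = 1864746 + \frac{419}{168} = \frac{313277747}{168}$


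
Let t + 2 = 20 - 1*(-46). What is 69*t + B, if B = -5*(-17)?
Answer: 4501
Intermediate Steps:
t = 64 (t = -2 + (20 - 1*(-46)) = -2 + (20 + 46) = -2 + 66 = 64)
B = 85
69*t + B = 69*64 + 85 = 4416 + 85 = 4501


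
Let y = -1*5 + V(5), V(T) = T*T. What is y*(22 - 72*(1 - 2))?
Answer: 1880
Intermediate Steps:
V(T) = T²
y = 20 (y = -1*5 + 5² = -5 + 25 = 20)
y*(22 - 72*(1 - 2)) = 20*(22 - 72*(1 - 2)) = 20*(22 - 72*(-1)) = 20*(22 - 18*(-4)) = 20*(22 + 72) = 20*94 = 1880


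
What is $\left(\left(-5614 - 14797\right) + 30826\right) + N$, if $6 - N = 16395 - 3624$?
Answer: $-2350$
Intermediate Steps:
$N = -12765$ ($N = 6 - \left(16395 - 3624\right) = 6 - 12771 = -12765$)
$\left(\left(-5614 - 14797\right) + 30826\right) + N = \left(\left(-5614 - 14797\right) + 30826\right) - 12765 = \left(-20411 + 30826\right) - 12765 = 10415 - 12765 = -2350$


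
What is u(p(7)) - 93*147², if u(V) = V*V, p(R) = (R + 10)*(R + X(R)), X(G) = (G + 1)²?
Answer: -552788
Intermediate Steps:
X(G) = (1 + G)²
p(R) = (10 + R)*(R + (1 + R)²) (p(R) = (R + 10)*(R + (1 + R)²) = (10 + R)*(R + (1 + R)²))
u(V) = V²
u(p(7)) - 93*147² = (10 + 7³ + 13*7² + 31*7)² - 93*147² = (10 + 343 + 13*49 + 217)² - 93*21609 = (10 + 343 + 637 + 217)² - 1*2009637 = 1207² - 2009637 = 1456849 - 2009637 = -552788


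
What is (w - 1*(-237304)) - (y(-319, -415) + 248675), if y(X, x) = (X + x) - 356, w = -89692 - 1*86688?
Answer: -186661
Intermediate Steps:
w = -176380 (w = -89692 - 86688 = -176380)
y(X, x) = -356 + X + x
(w - 1*(-237304)) - (y(-319, -415) + 248675) = (-176380 - 1*(-237304)) - ((-356 - 319 - 415) + 248675) = (-176380 + 237304) - (-1090 + 248675) = 60924 - 1*247585 = 60924 - 247585 = -186661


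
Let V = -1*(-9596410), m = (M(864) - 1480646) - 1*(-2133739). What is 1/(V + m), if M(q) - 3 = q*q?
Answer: 1/10996002 ≈ 9.0942e-8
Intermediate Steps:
M(q) = 3 + q² (M(q) = 3 + q*q = 3 + q²)
m = 1399592 (m = ((3 + 864²) - 1480646) - 1*(-2133739) = ((3 + 746496) - 1480646) + 2133739 = (746499 - 1480646) + 2133739 = -734147 + 2133739 = 1399592)
V = 9596410
1/(V + m) = 1/(9596410 + 1399592) = 1/10996002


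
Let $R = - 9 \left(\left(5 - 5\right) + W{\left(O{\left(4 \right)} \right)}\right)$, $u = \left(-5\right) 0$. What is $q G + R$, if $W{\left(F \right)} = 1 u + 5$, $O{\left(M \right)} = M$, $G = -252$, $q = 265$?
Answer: $-66825$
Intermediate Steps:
$u = 0$
$W{\left(F \right)} = 5$ ($W{\left(F \right)} = 1 \cdot 0 + 5 = 0 + 5 = 5$)
$R = -45$ ($R = - 9 \left(\left(5 - 5\right) + 5\right) = - 9 \left(0 + 5\right) = \left(-9\right) 5 = -45$)
$q G + R = 265 \left(-252\right) - 45 = -66780 - 45 = -66825$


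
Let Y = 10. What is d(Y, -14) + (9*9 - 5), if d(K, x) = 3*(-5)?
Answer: 61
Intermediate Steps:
d(K, x) = -15
d(Y, -14) + (9*9 - 5) = -15 + (9*9 - 5) = -15 + (81 - 5) = -15 + 76 = 61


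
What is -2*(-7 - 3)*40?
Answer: 800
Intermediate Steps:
-2*(-7 - 3)*40 = -2*(-10)*40 = 20*40 = 800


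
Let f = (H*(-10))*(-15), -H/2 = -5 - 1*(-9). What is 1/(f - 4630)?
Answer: -1/5830 ≈ -0.00017153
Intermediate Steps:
H = -8 (H = -2*(-5 - 1*(-9)) = -2*(-5 + 9) = -2*4 = -8)
f = -1200 (f = -8*(-10)*(-15) = 80*(-15) = -1200)
1/(f - 4630) = 1/(-1200 - 4630) = 1/(-5830) = -1/5830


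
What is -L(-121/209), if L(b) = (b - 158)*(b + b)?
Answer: -66286/361 ≈ -183.62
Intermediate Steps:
L(b) = 2*b*(-158 + b) (L(b) = (-158 + b)*(2*b) = 2*b*(-158 + b))
-L(-121/209) = -2*(-121/209)*(-158 - 121/209) = -2*(-121*1/209)*(-158 - 121*1/209) = -2*(-11)*(-158 - 11/19)/19 = -2*(-11)*(-3013)/(19*19) = -1*66286/361 = -66286/361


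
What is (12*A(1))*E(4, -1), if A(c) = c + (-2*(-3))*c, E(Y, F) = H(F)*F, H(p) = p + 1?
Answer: 0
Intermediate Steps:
H(p) = 1 + p
E(Y, F) = F*(1 + F) (E(Y, F) = (1 + F)*F = F*(1 + F))
A(c) = 7*c (A(c) = c + 6*c = 7*c)
(12*A(1))*E(4, -1) = (12*(7*1))*(-(1 - 1)) = (12*7)*(-1*0) = 84*0 = 0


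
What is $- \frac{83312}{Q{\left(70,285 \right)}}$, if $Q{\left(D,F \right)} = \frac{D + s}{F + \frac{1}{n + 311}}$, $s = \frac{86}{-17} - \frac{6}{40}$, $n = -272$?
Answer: $- \frac{44981815040}{122733} \approx -3.665 \cdot 10^{5}$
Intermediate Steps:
$s = - \frac{1771}{340}$ ($s = 86 \left(- \frac{1}{17}\right) - \frac{3}{20} = - \frac{86}{17} - \frac{3}{20} = - \frac{1771}{340} \approx -5.2088$)
$Q{\left(D,F \right)} = \frac{- \frac{1771}{340} + D}{\frac{1}{39} + F}$ ($Q{\left(D,F \right)} = \frac{D - \frac{1771}{340}}{F + \frac{1}{-272 + 311}} = \frac{- \frac{1771}{340} + D}{F + \frac{1}{39}} = \frac{- \frac{1771}{340} + D}{\frac{1}{39} + F}$)
$- \frac{83312}{Q{\left(70,285 \right)}} = - \frac{83312}{\frac{39}{340} \frac{1}{1 + 39 \cdot 285} \left(-1771 + 340 \cdot 70\right)} = - \frac{83312}{\frac{39}{340} \frac{1}{1 + 11115} \left(-1771 + 23800\right)} = - \frac{83312}{\frac{39}{340} \cdot \frac{1}{11116} \cdot 22029} = - \frac{83312}{\frac{122733}{539920}} = \left(-83312\right) \frac{539920}{122733} = - \frac{44981815040}{122733}$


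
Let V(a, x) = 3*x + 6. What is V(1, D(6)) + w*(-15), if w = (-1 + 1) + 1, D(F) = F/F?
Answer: -6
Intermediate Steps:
D(F) = 1
V(a, x) = 6 + 3*x
w = 1 (w = 0 + 1 = 1)
V(1, D(6)) + w*(-15) = (6 + 3*1) + 1*(-15) = (6 + 3) - 15 = 9 - 15 = -6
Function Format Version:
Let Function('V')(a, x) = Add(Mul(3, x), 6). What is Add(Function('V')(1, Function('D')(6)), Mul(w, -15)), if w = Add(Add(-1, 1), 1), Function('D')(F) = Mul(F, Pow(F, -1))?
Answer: -6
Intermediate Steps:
Function('D')(F) = 1
Function('V')(a, x) = Add(6, Mul(3, x))
w = 1 (w = Add(0, 1) = 1)
Add(Function('V')(1, Function('D')(6)), Mul(w, -15)) = Add(Add(6, Mul(3, 1)), Mul(1, -15)) = Add(Add(6, 3), -15) = Add(9, -15) = -6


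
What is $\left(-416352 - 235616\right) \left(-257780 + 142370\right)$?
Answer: $75243626880$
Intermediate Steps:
$\left(-416352 - 235616\right) \left(-257780 + 142370\right) = \left(-651968\right) \left(-115410\right) = 75243626880$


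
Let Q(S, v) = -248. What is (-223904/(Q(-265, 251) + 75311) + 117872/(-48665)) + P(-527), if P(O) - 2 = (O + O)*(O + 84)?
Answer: 1705626030342884/3652940895 ≈ 4.6692e+5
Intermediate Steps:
P(O) = 2 + 2*O*(84 + O) (P(O) = 2 + (O + O)*(O + 84) = 2 + (2*O)*(84 + O) = 2 + 2*O*(84 + O))
(-223904/(Q(-265, 251) + 75311) + 117872/(-48665)) + P(-527) = (-223904/(-248 + 75311) + 117872/(-48665)) + (2 + 2*(-527)² + 168*(-527)) = (-223904/75063 + 117872*(-1/48665)) + (2 + 2*277729 - 88536) = (-223904*1/75063 - 117872/48665) + (2 + 555458 - 88536) = (-223904/75063 - 117872/48665) + 466924 = -19744114096/3652940895 + 466924 = 1705626030342884/3652940895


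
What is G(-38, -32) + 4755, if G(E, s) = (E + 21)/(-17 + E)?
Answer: 261542/55 ≈ 4755.3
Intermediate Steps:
G(E, s) = (21 + E)/(-17 + E)
G(-38, -32) + 4755 = (21 - 38)/(-17 - 38) + 4755 = -17/(-55) + 4755 = -1/55*(-17) + 4755 = 17/55 + 4755 = 261542/55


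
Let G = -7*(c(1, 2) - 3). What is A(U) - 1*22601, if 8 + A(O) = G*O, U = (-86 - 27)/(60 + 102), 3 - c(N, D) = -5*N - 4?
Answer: -406171/18 ≈ -22565.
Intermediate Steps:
c(N, D) = 7 + 5*N (c(N, D) = 3 - (-5*N - 4) = 3 - (-4 - 5*N) = 3 + (4 + 5*N) = 7 + 5*N)
U = -113/162 ≈ -0.69753
G = -63 (G = -7*((7 + 5*1) - 3) = -7*((7 + 5) - 3) = -7*(12 - 3) = -7*9 = -63)
A(O) = -8 - 63*O
A(U) - 1*22601 = (-8 - 63*(-113/162)) - 1*22601 = (-8 + 791/18) - 22601 = 647/18 - 22601 = -406171/18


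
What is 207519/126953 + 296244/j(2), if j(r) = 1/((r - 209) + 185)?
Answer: -827399212185/126953 ≈ -6.5174e+6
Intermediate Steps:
j(r) = 1/(-24 + r) (j(r) = 1/((-209 + r) + 185) = 1/(-24 + r))
207519/126953 + 296244/j(2) = 207519/126953 + 296244/(1/(-24 + 2)) = 207519*(1/126953) + 296244/(1/(-22)) = 207519/126953 + 296244/(-1/22) = 207519/126953 + 296244*(-22) = 207519/126953 - 6517368 = -827399212185/126953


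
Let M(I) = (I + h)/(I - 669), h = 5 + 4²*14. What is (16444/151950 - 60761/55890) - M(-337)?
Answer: -154677478279/142390673550 ≈ -1.0863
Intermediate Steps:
h = 229 (h = 5 + 16*14 = 5 + 224 = 229)
M(I) = (229 + I)/(-669 + I) (M(I) = (I + 229)/(I - 669) = (229 + I)/(-669 + I))
(16444/151950 - 60761/55890) - M(-337) = (16444/151950 - 60761/55890) - (229 - 337)/(-669 - 337) = (16444*(1/151950) - 60761*1/55890) - (-108)/(-1006) = (8222/75975 - 60761/55890) - (-1)*(-108)/1006 = -277119293/283082850 - 1*54/503 = -277119293/283082850 - 54/503 = -154677478279/142390673550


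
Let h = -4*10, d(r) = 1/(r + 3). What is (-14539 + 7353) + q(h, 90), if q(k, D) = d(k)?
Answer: -265883/37 ≈ -7186.0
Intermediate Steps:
d(r) = 1/(3 + r)
h = -40
q(k, D) = 1/(3 + k)
(-14539 + 7353) + q(h, 90) = (-14539 + 7353) + 1/(3 - 40) = -7186 + 1/(-37) = -7186 - 1/37 = -265883/37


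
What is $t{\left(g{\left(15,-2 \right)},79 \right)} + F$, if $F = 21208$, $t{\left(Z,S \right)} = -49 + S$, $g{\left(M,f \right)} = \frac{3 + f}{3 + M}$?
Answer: $21238$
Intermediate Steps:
$g{\left(M,f \right)} = \frac{3 + f}{3 + M}$
$t{\left(g{\left(15,-2 \right)},79 \right)} + F = \left(-49 + 79\right) + 21208 = 30 + 21208 = 21238$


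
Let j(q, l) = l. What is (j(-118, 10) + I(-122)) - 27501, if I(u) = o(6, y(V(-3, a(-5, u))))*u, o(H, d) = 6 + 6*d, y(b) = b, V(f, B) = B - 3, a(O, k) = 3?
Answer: -28223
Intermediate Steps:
V(f, B) = -3 + B
I(u) = 6*u (I(u) = (6 + 6*(-3 + 3))*u = (6 + 6*0)*u = (6 + 0)*u = 6*u)
(j(-118, 10) + I(-122)) - 27501 = (10 + 6*(-122)) - 27501 = (10 - 732) - 27501 = -722 - 27501 = -28223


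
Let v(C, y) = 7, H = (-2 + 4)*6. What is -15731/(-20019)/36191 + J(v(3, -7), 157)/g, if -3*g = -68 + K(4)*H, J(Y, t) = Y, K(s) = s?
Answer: 15214974829/14490152580 ≈ 1.0500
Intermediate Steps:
H = 12 (H = 2*6 = 12)
g = 20/3 (g = -(-68 + 4*12)/3 = -(-68 + 48)/3 = -⅓*(-20) = 20/3 ≈ 6.6667)
-15731/(-20019)/36191 + J(v(3, -7), 157)/g = -15731/(-20019)/36191 + 7/(20/3) = -15731*(-1/20019)*(1/36191) + 7*(3/20) = (15731/20019)*(1/36191) + 21/20 = 15731/724507629 + 21/20 = 15214974829/14490152580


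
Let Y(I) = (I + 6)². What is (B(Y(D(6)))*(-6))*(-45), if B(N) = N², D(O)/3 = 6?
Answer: 89579520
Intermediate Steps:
D(O) = 18 (D(O) = 3*6 = 18)
Y(I) = (6 + I)²
(B(Y(D(6)))*(-6))*(-45) = (((6 + 18)²)²*(-6))*(-45) = ((24²)²*(-6))*(-45) = (576²*(-6))*(-45) = (331776*(-6))*(-45) = -1990656*(-45) = 89579520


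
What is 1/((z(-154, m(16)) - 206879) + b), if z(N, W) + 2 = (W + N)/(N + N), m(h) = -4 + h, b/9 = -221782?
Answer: -154/339249455 ≈ -4.5394e-7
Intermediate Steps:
b = -1996038 (b = 9*(-221782) = -1996038)
z(N, W) = -2 + (N + W)/(2*N) (z(N, W) = -2 + (W + N)/(N + N) = -2 + (N + W)/((2*N)) = -2 + (N + W)*(1/(2*N)) = -2 + (N + W)/(2*N))
1/((z(-154, m(16)) - 206879) + b) = 1/(((½)*((-4 + 16) - 3*(-154))/(-154) - 206879) - 1996038) = 1/(((½)*(-1/154)*(12 + 462) - 206879) - 1996038) = 1/(((½)*(-1/154)*474 - 206879) - 1996038) = 1/((-237/154 - 206879) - 1996038) = 1/(-31859603/154 - 1996038) = 1/(-339249455/154) = -154/339249455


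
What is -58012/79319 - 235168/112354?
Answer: -12585585420/4455903463 ≈ -2.8245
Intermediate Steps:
-58012/79319 - 235168/112354 = -58012*1/79319 - 235168*1/112354 = -58012/79319 - 117584/56177 = -12585585420/4455903463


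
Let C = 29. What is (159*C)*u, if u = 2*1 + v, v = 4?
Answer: 27666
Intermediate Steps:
u = 6 (u = 2*1 + 4 = 2 + 4 = 6)
(159*C)*u = (159*29)*6 = 4611*6 = 27666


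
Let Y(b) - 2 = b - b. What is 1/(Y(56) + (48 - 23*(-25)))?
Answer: 1/625 ≈ 0.0016000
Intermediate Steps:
Y(b) = 2 (Y(b) = 2 + (b - b) = 2 + 0 = 2)
1/(Y(56) + (48 - 23*(-25))) = 1/(2 + (48 - 23*(-25))) = 1/(2 + (48 + 575)) = 1/(2 + 623) = 1/625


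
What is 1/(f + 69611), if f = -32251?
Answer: 1/37360 ≈ 2.6767e-5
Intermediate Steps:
1/(f + 69611) = 1/(-32251 + 69611) = 1/37360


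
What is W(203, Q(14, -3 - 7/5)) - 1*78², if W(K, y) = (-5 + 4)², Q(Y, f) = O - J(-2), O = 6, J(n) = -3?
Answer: -6083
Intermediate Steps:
Q(Y, f) = 9 (Q(Y, f) = 6 - 1*(-3) = 6 + 3 = 9)
W(K, y) = 1 (W(K, y) = (-1)² = 1)
W(203, Q(14, -3 - 7/5)) - 1*78² = 1 - 1*78² = 1 - 1*6084 = 1 - 6084 = -6083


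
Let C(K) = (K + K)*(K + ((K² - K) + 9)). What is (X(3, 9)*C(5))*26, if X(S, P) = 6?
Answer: 53040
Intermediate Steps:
C(K) = 2*K*(9 + K²) (C(K) = (2*K)*(K + (9 + K² - K)) = (2*K)*(9 + K²) = 2*K*(9 + K²))
(X(3, 9)*C(5))*26 = (6*(2*5*(9 + 5²)))*26 = (6*(2*5*(9 + 25)))*26 = (6*(2*5*34))*26 = (6*340)*26 = 2040*26 = 53040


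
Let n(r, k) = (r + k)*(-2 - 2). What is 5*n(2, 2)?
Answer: -80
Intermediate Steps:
n(r, k) = -4*k - 4*r (n(r, k) = (k + r)*(-4) = -4*k - 4*r)
5*n(2, 2) = 5*(-4*2 - 4*2) = 5*(-8 - 8) = 5*(-16) = -80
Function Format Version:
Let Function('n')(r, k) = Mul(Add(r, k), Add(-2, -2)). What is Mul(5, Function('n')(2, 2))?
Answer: -80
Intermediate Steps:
Function('n')(r, k) = Add(Mul(-4, k), Mul(-4, r)) (Function('n')(r, k) = Mul(Add(k, r), -4) = Add(Mul(-4, k), Mul(-4, r)))
Mul(5, Function('n')(2, 2)) = Mul(5, Add(Mul(-4, 2), Mul(-4, 2))) = Mul(5, Add(-8, -8)) = Mul(5, -16) = -80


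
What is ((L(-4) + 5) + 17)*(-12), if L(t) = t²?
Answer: -456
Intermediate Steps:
((L(-4) + 5) + 17)*(-12) = (((-4)² + 5) + 17)*(-12) = ((16 + 5) + 17)*(-12) = (21 + 17)*(-12) = 38*(-12) = -456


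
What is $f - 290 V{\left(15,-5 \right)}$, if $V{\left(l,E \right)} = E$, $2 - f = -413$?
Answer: $1865$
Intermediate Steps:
$f = 415$ ($f = 2 - -413 = 2 + 413 = 415$)
$f - 290 V{\left(15,-5 \right)} = 415 - -1450 = 415 + 1450 = 1865$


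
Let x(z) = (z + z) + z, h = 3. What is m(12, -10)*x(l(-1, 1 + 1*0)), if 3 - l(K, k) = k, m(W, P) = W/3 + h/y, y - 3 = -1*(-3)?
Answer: 27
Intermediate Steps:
y = 6 (y = 3 - 1*(-3) = 3 + 3 = 6)
m(W, P) = 1/2 + W/3 (m(W, P) = W/3 + 3/6 = W*(1/3) + 3*(1/6) = W/3 + 1/2 = 1/2 + W/3)
l(K, k) = 3 - k
x(z) = 3*z (x(z) = 2*z + z = 3*z)
m(12, -10)*x(l(-1, 1 + 1*0)) = (1/2 + (1/3)*12)*(3*(3 - (1 + 1*0))) = (1/2 + 4)*(3*(3 - (1 + 0))) = 9*(3*(3 - 1*1))/2 = 9*(3*(3 - 1))/2 = 9*(3*2)/2 = (9/2)*6 = 27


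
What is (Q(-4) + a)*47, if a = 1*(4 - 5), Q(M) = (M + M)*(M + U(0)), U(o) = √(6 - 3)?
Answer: 1457 - 376*√3 ≈ 805.75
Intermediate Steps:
U(o) = √3
Q(M) = 2*M*(M + √3) (Q(M) = (M + M)*(M + √3) = (2*M)*(M + √3) = 2*M*(M + √3))
a = -1 (a = 1*(-1) = -1)
(Q(-4) + a)*47 = (2*(-4)*(-4 + √3) - 1)*47 = ((32 - 8*√3) - 1)*47 = (31 - 8*√3)*47 = 1457 - 376*√3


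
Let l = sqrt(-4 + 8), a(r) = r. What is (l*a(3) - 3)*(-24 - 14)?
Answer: -114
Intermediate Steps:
l = 2 (l = sqrt(4) = 2)
(l*a(3) - 3)*(-24 - 14) = (2*3 - 3)*(-24 - 14) = (6 - 3)*(-38) = 3*(-38) = -114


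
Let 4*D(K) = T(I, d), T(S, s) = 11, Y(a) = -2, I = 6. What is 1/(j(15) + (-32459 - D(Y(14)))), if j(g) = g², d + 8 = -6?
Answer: -4/128947 ≈ -3.1020e-5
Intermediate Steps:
d = -14 (d = -8 - 6 = -14)
D(K) = 11/4 (D(K) = (¼)*11 = 11/4)
1/(j(15) + (-32459 - D(Y(14)))) = 1/(15² + (-32459 - 1*11/4)) = 1/(225 + (-32459 - 11/4)) = 1/(225 - 129847/4) = 1/(-128947/4) = -4/128947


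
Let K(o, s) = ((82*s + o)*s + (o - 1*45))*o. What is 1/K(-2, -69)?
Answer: -1/780986 ≈ -1.2804e-6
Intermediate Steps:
K(o, s) = o*(-45 + o + s*(o + 82*s)) (K(o, s) = ((o + 82*s)*s + (o - 45))*o = (s*(o + 82*s) + (-45 + o))*o = (-45 + o + s*(o + 82*s))*o = o*(-45 + o + s*(o + 82*s)))
1/K(-2, -69) = 1/(-2*(-45 - 2 + 82*(-69)**2 - 2*(-69))) = 1/(-2*(-45 - 2 + 82*4761 + 138)) = 1/(-2*(-45 - 2 + 390402 + 138)) = 1/(-2*390493) = 1/(-780986) = -1/780986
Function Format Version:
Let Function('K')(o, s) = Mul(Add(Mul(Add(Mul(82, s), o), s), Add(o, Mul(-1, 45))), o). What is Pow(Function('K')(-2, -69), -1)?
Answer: Rational(-1, 780986) ≈ -1.2804e-6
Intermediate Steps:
Function('K')(o, s) = Mul(o, Add(-45, o, Mul(s, Add(o, Mul(82, s))))) (Function('K')(o, s) = Mul(Add(Mul(Add(o, Mul(82, s)), s), Add(o, -45)), o) = Mul(Add(Mul(s, Add(o, Mul(82, s))), Add(-45, o)), o) = Mul(Add(-45, o, Mul(s, Add(o, Mul(82, s)))), o) = Mul(o, Add(-45, o, Mul(s, Add(o, Mul(82, s))))))
Pow(Function('K')(-2, -69), -1) = Pow(Mul(-2, Add(-45, -2, Mul(82, Pow(-69, 2)), Mul(-2, -69))), -1) = Pow(Mul(-2, Add(-45, -2, Mul(82, 4761), 138)), -1) = Pow(Mul(-2, Add(-45, -2, 390402, 138)), -1) = Pow(Mul(-2, 390493), -1) = Pow(-780986, -1) = Rational(-1, 780986)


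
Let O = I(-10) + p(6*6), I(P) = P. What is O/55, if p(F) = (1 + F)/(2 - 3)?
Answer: -47/55 ≈ -0.85455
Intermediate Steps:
p(F) = -1 - F (p(F) = (1 + F)/(-1) = (1 + F)*(-1) = -1 - F)
O = -47 (O = -10 + (-1 - 6*6) = -10 + (-1 - 1*36) = -10 + (-1 - 36) = -10 - 37 = -47)
O/55 = -47/55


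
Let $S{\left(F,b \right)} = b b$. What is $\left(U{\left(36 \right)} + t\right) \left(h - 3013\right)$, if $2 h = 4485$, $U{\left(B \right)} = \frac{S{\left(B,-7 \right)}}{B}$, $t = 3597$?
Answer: $- \frac{199622681}{72} \approx -2.7725 \cdot 10^{6}$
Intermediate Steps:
$S{\left(F,b \right)} = b^{2}$
$U{\left(B \right)} = \frac{49}{B}$ ($U{\left(B \right)} = \frac{\left(-7\right)^{2}}{B} = \frac{49}{B}$)
$h = \frac{4485}{2}$ ($h = \frac{1}{2} \cdot 4485 = \frac{4485}{2} \approx 2242.5$)
$\left(U{\left(36 \right)} + t\right) \left(h - 3013\right) = \left(\frac{49}{36} + 3597\right) \left(\frac{4485}{2} - 3013\right) = \left(49 \cdot \frac{1}{36} + 3597\right) \left(- \frac{1541}{2}\right) = \left(\frac{49}{36} + 3597\right) \left(- \frac{1541}{2}\right) = \frac{129541}{36} \left(- \frac{1541}{2}\right) = - \frac{199622681}{72}$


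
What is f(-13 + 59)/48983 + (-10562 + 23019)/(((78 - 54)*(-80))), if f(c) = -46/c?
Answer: -610183151/94047360 ≈ -6.4880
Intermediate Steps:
f(-13 + 59)/48983 + (-10562 + 23019)/(((78 - 54)*(-80))) = -46/(-13 + 59)/48983 + (-10562 + 23019)/(((78 - 54)*(-80))) = -46/46*(1/48983) + 12457/((24*(-80))) = -46*1/46*(1/48983) + 12457/(-1920) = -1*1/48983 + 12457*(-1/1920) = -1/48983 - 12457/1920 = -610183151/94047360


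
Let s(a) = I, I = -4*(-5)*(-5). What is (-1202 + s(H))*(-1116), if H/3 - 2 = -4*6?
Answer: 1453032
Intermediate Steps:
H = -66 (H = 6 + 3*(-4*6) = 6 + 3*(-24) = 6 - 72 = -66)
I = -100 (I = 20*(-5) = -100)
s(a) = -100
(-1202 + s(H))*(-1116) = (-1202 - 100)*(-1116) = -1302*(-1116) = 1453032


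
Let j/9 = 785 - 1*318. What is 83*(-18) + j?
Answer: 2709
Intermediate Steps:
j = 4203 (j = 9*(785 - 1*318) = 9*(785 - 318) = 9*467 = 4203)
83*(-18) + j = 83*(-18) + 4203 = -1494 + 4203 = 2709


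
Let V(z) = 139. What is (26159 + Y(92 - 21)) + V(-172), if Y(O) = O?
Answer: 26369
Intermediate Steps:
(26159 + Y(92 - 21)) + V(-172) = (26159 + (92 - 21)) + 139 = (26159 + 71) + 139 = 26230 + 139 = 26369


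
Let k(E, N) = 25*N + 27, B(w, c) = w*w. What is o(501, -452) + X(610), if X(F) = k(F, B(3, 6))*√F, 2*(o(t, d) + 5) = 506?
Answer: 248 + 252*√610 ≈ 6471.9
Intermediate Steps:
B(w, c) = w²
o(t, d) = 248 (o(t, d) = -5 + (½)*506 = -5 + 253 = 248)
k(E, N) = 27 + 25*N
X(F) = 252*√F (X(F) = (27 + 25*3²)*√F = (27 + 25*9)*√F = (27 + 225)*√F = 252*√F)
o(501, -452) + X(610) = 248 + 252*√610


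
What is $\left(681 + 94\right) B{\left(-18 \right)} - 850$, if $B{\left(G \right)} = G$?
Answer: $-14800$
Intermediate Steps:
$\left(681 + 94\right) B{\left(-18 \right)} - 850 = \left(681 + 94\right) \left(-18\right) - 850 = 775 \left(-18\right) - 850 = -13950 - 850 = -14800$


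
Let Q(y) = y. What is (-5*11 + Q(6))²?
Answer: 2401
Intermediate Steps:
(-5*11 + Q(6))² = (-5*11 + 6)² = (-55 + 6)² = (-49)² = 2401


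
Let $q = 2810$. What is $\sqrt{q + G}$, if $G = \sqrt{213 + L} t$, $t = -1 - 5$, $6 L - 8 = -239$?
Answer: $\sqrt{2810 - 3 \sqrt{698}} \approx 52.256$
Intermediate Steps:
$L = - \frac{77}{2}$ ($L = \frac{4}{3} + \frac{1}{6} \left(-239\right) = \frac{4}{3} - \frac{239}{6} = - \frac{77}{2} \approx -38.5$)
$t = -6$
$G = - 3 \sqrt{698}$ ($G = \sqrt{213 - \frac{77}{2}} \left(-6\right) = \sqrt{\frac{349}{2}} \left(-6\right) = \frac{\sqrt{698}}{2} \left(-6\right) = - 3 \sqrt{698} \approx -79.259$)
$\sqrt{q + G} = \sqrt{2810 - 3 \sqrt{698}}$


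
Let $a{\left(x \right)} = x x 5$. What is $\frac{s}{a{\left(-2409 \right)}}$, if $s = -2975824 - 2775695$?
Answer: $- \frac{1917173}{9672135} \approx -0.19822$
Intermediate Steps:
$a{\left(x \right)} = 5 x^{2}$ ($a{\left(x \right)} = x^{2} \cdot 5 = 5 x^{2}$)
$s = -5751519$ ($s = -2975824 - 2775695 = -5751519$)
$\frac{s}{a{\left(-2409 \right)}} = - \frac{5751519}{5 \left(-2409\right)^{2}} = - \frac{5751519}{5 \cdot 5803281} = - \frac{5751519}{29016405} = \left(-5751519\right) \frac{1}{29016405} = - \frac{1917173}{9672135}$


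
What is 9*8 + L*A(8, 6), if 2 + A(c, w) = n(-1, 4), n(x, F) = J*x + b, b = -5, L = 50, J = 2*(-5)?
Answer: 222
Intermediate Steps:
J = -10
n(x, F) = -5 - 10*x (n(x, F) = -10*x - 5 = -5 - 10*x)
A(c, w) = 3 (A(c, w) = -2 + (-5 - 10*(-1)) = -2 + (-5 + 10) = -2 + 5 = 3)
9*8 + L*A(8, 6) = 9*8 + 50*3 = 72 + 150 = 222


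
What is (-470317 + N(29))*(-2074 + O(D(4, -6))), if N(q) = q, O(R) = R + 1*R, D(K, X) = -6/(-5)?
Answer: 4871243104/5 ≈ 9.7425e+8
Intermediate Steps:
D(K, X) = 6/5 (D(K, X) = -6*(-1/5) = 6/5)
O(R) = 2*R (O(R) = R + R = 2*R)
(-470317 + N(29))*(-2074 + O(D(4, -6))) = (-470317 + 29)*(-2074 + 2*(6/5)) = -470288*(-2074 + 12/5) = -470288*(-10358/5) = 4871243104/5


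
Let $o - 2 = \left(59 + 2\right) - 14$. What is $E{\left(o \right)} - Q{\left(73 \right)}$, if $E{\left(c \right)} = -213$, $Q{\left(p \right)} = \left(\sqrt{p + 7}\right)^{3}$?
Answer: $-213 - 320 \sqrt{5} \approx -928.54$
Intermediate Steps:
$o = 49$ ($o = 2 + \left(\left(59 + 2\right) - 14\right) = 2 + \left(61 - 14\right) = 2 + 47 = 49$)
$Q{\left(p \right)} = \left(7 + p\right)^{\frac{3}{2}}$ ($Q{\left(p \right)} = \left(\sqrt{7 + p}\right)^{3} = \left(7 + p\right)^{\frac{3}{2}}$)
$E{\left(o \right)} - Q{\left(73 \right)} = -213 - \left(7 + 73\right)^{\frac{3}{2}} = -213 - 80^{\frac{3}{2}} = -213 - 320 \sqrt{5}$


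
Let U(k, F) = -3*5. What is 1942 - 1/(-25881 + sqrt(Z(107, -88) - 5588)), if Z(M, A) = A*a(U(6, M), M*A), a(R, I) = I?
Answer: 433068041901/223001047 + 2*sqrt(205755)/669003141 ≈ 1942.0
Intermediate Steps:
U(k, F) = -15
Z(M, A) = M*A**2 (Z(M, A) = A*(M*A) = A*(A*M) = M*A**2)
1942 - 1/(-25881 + sqrt(Z(107, -88) - 5588)) = 1942 - 1/(-25881 + sqrt(107*(-88)**2 - 5588)) = 1942 - 1/(-25881 + sqrt(107*7744 - 5588)) = 1942 - 1/(-25881 + sqrt(828608 - 5588)) = 1942 - 1/(-25881 + sqrt(823020)) = 1942 - 1/(-25881 + 2*sqrt(205755))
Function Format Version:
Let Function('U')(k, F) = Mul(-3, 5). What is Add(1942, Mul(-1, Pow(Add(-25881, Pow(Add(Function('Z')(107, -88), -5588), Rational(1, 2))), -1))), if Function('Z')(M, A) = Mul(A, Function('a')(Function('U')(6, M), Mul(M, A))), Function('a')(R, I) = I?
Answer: Add(Rational(433068041901, 223001047), Mul(Rational(2, 669003141), Pow(205755, Rational(1, 2)))) ≈ 1942.0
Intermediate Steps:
Function('U')(k, F) = -15
Function('Z')(M, A) = Mul(M, Pow(A, 2)) (Function('Z')(M, A) = Mul(A, Mul(M, A)) = Mul(A, Mul(A, M)) = Mul(M, Pow(A, 2)))
Add(1942, Mul(-1, Pow(Add(-25881, Pow(Add(Function('Z')(107, -88), -5588), Rational(1, 2))), -1))) = Add(1942, Mul(-1, Pow(Add(-25881, Pow(Add(Mul(107, Pow(-88, 2)), -5588), Rational(1, 2))), -1))) = Add(1942, Mul(-1, Pow(Add(-25881, Pow(Add(Mul(107, 7744), -5588), Rational(1, 2))), -1))) = Add(1942, Mul(-1, Pow(Add(-25881, Pow(Add(828608, -5588), Rational(1, 2))), -1))) = Add(1942, Mul(-1, Pow(Add(-25881, Pow(823020, Rational(1, 2))), -1))) = Add(1942, Mul(-1, Pow(Add(-25881, Mul(2, Pow(205755, Rational(1, 2)))), -1)))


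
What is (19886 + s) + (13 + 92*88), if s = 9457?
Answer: 37452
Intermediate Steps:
(19886 + s) + (13 + 92*88) = (19886 + 9457) + (13 + 92*88) = 29343 + (13 + 8096) = 29343 + 8109 = 37452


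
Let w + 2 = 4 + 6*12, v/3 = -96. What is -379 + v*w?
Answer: -21691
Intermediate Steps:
v = -288 (v = 3*(-96) = -288)
w = 74 (w = -2 + (4 + 6*12) = -2 + (4 + 72) = -2 + 76 = 74)
-379 + v*w = -379 - 288*74 = -379 - 21312 = -21691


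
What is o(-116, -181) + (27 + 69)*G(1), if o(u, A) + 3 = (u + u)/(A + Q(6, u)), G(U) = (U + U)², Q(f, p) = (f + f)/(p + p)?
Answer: 4014337/10501 ≈ 382.28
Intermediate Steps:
Q(f, p) = f/p (Q(f, p) = (2*f)/((2*p)) = (2*f)*(1/(2*p)) = f/p)
G(U) = 4*U² (G(U) = (2*U)² = 4*U²)
o(u, A) = -3 + 2*u/(A + 6/u) (o(u, A) = -3 + (u + u)/(A + 6/u) = -3 + (2*u)/(A + 6/u) = -3 + 2*u/(A + 6/u))
o(-116, -181) + (27 + 69)*G(1) = (-18 - 1*(-116)*(-2*(-116) + 3*(-181)))/(6 - 181*(-116)) + (27 + 69)*(4*1²) = (-18 - 1*(-116)*(232 - 543))/(6 + 20996) + 96*(4*1) = (-18 - 1*(-116)*(-311))/21002 + 96*4 = (-18 - 36076)/21002 + 384 = (1/21002)*(-36094) + 384 = -18047/10501 + 384 = 4014337/10501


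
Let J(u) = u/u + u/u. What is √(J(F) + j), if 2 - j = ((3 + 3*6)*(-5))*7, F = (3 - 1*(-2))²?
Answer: √739 ≈ 27.185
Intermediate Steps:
F = 25 (F = (3 + 2)² = 5² = 25)
J(u) = 2 (J(u) = 1 + 1 = 2)
j = 737 (j = 2 - (3 + 3*6)*(-5)*7 = 2 - (3 + 18)*(-5)*7 = 2 - 21*(-5)*7 = 2 - (-105)*7 = 2 - 1*(-735) = 2 + 735 = 737)
√(J(F) + j) = √(2 + 737) = √739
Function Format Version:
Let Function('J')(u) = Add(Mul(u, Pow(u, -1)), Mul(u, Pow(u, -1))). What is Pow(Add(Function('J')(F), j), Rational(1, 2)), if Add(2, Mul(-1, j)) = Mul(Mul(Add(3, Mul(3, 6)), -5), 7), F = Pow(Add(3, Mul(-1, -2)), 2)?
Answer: Pow(739, Rational(1, 2)) ≈ 27.185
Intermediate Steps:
F = 25 (F = Pow(Add(3, 2), 2) = Pow(5, 2) = 25)
Function('J')(u) = 2 (Function('J')(u) = Add(1, 1) = 2)
j = 737 (j = Add(2, Mul(-1, Mul(Mul(Add(3, Mul(3, 6)), -5), 7))) = Add(2, Mul(-1, Mul(Mul(Add(3, 18), -5), 7))) = Add(2, Mul(-1, Mul(Mul(21, -5), 7))) = Add(2, Mul(-1, Mul(-105, 7))) = Add(2, Mul(-1, -735)) = Add(2, 735) = 737)
Pow(Add(Function('J')(F), j), Rational(1, 2)) = Pow(Add(2, 737), Rational(1, 2)) = Pow(739, Rational(1, 2))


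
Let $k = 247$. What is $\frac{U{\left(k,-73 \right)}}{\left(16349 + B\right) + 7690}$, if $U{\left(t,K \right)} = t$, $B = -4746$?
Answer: $\frac{247}{19293} \approx 0.012803$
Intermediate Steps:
$\frac{U{\left(k,-73 \right)}}{\left(16349 + B\right) + 7690} = \frac{247}{\left(16349 - 4746\right) + 7690} = \frac{247}{11603 + 7690} = \frac{247}{19293}$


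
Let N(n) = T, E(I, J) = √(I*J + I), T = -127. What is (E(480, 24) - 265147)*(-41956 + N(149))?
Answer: 11158181201 - 841660*√30 ≈ 1.1154e+10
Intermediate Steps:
E(I, J) = √(I + I*J)
N(n) = -127
(E(480, 24) - 265147)*(-41956 + N(149)) = (√(480*(1 + 24)) - 265147)*(-41956 - 127) = (√(480*25) - 265147)*(-42083) = (√12000 - 265147)*(-42083) = (20*√30 - 265147)*(-42083) = (-265147 + 20*√30)*(-42083) = 11158181201 - 841660*√30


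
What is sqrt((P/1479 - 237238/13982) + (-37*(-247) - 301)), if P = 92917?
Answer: 2*sqrt(237441436654762173)/10339689 ≈ 94.254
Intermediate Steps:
sqrt((P/1479 - 237238/13982) + (-37*(-247) - 301)) = sqrt((92917/1479 - 237238/13982) + (-37*(-247) - 301)) = sqrt((92917*(1/1479) - 237238*1/13982) + (9139 - 301)) = sqrt((92917/1479 - 118619/6991) + 8838) = sqrt(474145246/10339689 + 8838) = sqrt(91856316628/10339689) = 2*sqrt(237441436654762173)/10339689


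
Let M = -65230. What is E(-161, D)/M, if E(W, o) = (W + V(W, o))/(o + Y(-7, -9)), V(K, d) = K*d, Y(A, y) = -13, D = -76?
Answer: 2415/1161094 ≈ 0.0020799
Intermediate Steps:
E(W, o) = (W + W*o)/(-13 + o) (E(W, o) = (W + W*o)/(o - 13) = (W + W*o)/(-13 + o))
E(-161, D)/M = -161*(1 - 76)/(-13 - 76)/(-65230) = -161*(-75)/(-89)*(-1/65230) = -161*(-1/89)*(-75)*(-1/65230) = -12075/89*(-1/65230) = 2415/1161094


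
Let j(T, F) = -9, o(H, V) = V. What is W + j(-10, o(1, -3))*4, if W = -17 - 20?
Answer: -73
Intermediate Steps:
W = -37
W + j(-10, o(1, -3))*4 = -37 - 9*4 = -37 - 36 = -73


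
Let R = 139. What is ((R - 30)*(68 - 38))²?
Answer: 10692900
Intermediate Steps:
((R - 30)*(68 - 38))² = ((139 - 30)*(68 - 38))² = (109*30)² = 3270² = 10692900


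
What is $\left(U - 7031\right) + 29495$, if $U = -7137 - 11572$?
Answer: $3755$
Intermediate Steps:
$U = -18709$
$\left(U - 7031\right) + 29495 = \left(-18709 - 7031\right) + 29495 = -25740 + 29495 = 3755$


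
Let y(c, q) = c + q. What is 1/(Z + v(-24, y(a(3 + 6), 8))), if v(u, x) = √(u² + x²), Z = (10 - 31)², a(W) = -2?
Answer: 49/21541 - 2*√17/64623 ≈ 0.0021471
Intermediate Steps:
Z = 441 (Z = (-21)² = 441)
1/(Z + v(-24, y(a(3 + 6), 8))) = 1/(441 + √((-24)² + (-2 + 8)²)) = 1/(441 + √(576 + 6²)) = 1/(441 + √(576 + 36)) = 1/(441 + √612) = 1/(441 + 6*√17)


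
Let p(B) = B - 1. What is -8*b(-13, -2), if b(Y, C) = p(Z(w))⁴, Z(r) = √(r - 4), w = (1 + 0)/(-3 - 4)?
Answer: 2624/49 - 704*I*√203/49 ≈ 53.551 - 204.7*I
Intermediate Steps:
w = -⅐ (w = 1/(-7) = 1*(-⅐) = -⅐ ≈ -0.14286)
Z(r) = √(-4 + r)
p(B) = -1 + B
b(Y, C) = (-1 + I*√203/7)⁴ (b(Y, C) = (-1 + √(-4 - ⅐))⁴ = (-1 + √(-29/7))⁴ = (-1 + I*√203/7)⁴)
-8*b(-13, -2) = -8*(7 - I*√203)⁴/2401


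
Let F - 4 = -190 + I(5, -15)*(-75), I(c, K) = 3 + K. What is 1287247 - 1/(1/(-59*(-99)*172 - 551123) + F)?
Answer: 416835945923100/323819707 ≈ 1.2872e+6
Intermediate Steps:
F = 714 (F = 4 + (-190 + (3 - 15)*(-75)) = 4 + (-190 - 12*(-75)) = 4 + (-190 + 900) = 4 + 710 = 714)
1287247 - 1/(1/(-59*(-99)*172 - 551123) + F) = 1287247 - 1/(1/(-59*(-99)*172 - 551123) + 714) = 1287247 - 1/(1/(5841*172 - 551123) + 714) = 1287247 - 1/(1/(1004652 - 551123) + 714) = 1287247 - 1/(1/453529 + 714) = 1287247 - 1/323819707/453529 = 1287247 - 1*453529/323819707 = 1287247 - 453529/323819707 = 416835945923100/323819707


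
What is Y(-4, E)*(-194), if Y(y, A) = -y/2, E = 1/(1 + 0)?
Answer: -388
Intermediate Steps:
E = 1 (E = 1/1 = 1)
Y(y, A) = -y/2 (Y(y, A) = -y*(1/2) = -y/2)
Y(-4, E)*(-194) = -1/2*(-4)*(-194) = 2*(-194) = -388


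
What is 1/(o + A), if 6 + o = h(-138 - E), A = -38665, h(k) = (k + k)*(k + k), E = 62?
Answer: 1/121329 ≈ 8.2421e-6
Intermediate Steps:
h(k) = 4*k**2 (h(k) = (2*k)*(2*k) = 4*k**2)
o = 159994 (o = -6 + 4*(-138 - 1*62)**2 = -6 + 4*(-138 - 62)**2 = -6 + 4*(-200)**2 = -6 + 4*40000 = -6 + 160000 = 159994)
1/(o + A) = 1/(159994 - 38665) = 1/121329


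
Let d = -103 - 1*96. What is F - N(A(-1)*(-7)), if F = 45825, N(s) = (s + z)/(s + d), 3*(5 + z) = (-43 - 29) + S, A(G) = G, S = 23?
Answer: 26395157/576 ≈ 45825.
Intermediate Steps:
d = -199 (d = -103 - 96 = -199)
z = -64/3 (z = -5 + ((-43 - 29) + 23)/3 = -5 + (-72 + 23)/3 = -5 + (⅓)*(-49) = -5 - 49/3 = -64/3 ≈ -21.333)
N(s) = (-64/3 + s)/(-199 + s) (N(s) = (s - 64/3)/(s - 199) = (-64/3 + s)/(-199 + s))
F - N(A(-1)*(-7)) = 45825 - (-64/3 - 1*(-7))/(-199 - 1*(-7)) = 45825 - (-64/3 + 7)/(-199 + 7) = 45825 - (-43)/((-192)*3) = 45825 - (-1)*(-43)/(192*3) = 45825 - 1*43/576 = 45825 - 43/576 = 26395157/576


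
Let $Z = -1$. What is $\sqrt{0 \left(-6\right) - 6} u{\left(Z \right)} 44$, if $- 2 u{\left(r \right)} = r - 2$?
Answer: $66 i \sqrt{6} \approx 161.67 i$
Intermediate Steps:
$u{\left(r \right)} = 1 - \frac{r}{2}$ ($u{\left(r \right)} = - \frac{r - 2}{2} = - \frac{-2 + r}{2} = 1 - \frac{r}{2}$)
$\sqrt{0 \left(-6\right) - 6} u{\left(Z \right)} 44 = \sqrt{0 \left(-6\right) - 6} \left(1 - - \frac{1}{2}\right) 44 = \sqrt{0 - 6} \left(1 + \frac{1}{2}\right) 44 = \sqrt{-6} \cdot \frac{3}{2} \cdot 44 = i \sqrt{6} \cdot \frac{3}{2} \cdot 44 = \frac{3 i \sqrt{6}}{2} \cdot 44 = 66 i \sqrt{6}$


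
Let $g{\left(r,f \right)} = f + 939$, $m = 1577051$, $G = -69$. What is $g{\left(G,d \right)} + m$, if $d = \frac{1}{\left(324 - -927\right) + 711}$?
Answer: $\frac{3096016381}{1962} \approx 1.578 \cdot 10^{6}$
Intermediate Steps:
$d = \frac{1}{1962}$ ($d = \frac{1}{\left(324 + 927\right) + 711} = \frac{1}{1251 + 711} = \frac{1}{1962} \approx 0.00050968$)
$g{\left(r,f \right)} = 939 + f$
$g{\left(G,d \right)} + m = \left(939 + \frac{1}{1962}\right) + 1577051 = \frac{1842319}{1962} + 1577051 = \frac{3096016381}{1962}$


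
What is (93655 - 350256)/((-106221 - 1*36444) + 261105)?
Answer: -256601/118440 ≈ -2.1665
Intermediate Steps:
(93655 - 350256)/((-106221 - 1*36444) + 261105) = -256601/((-106221 - 36444) + 261105) = -256601/(-142665 + 261105) = -256601/118440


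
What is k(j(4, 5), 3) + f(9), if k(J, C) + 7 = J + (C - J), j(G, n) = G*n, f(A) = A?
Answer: 5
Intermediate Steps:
k(J, C) = -7 + C (k(J, C) = -7 + (J + (C - J)) = -7 + C)
k(j(4, 5), 3) + f(9) = (-7 + 3) + 9 = -4 + 9 = 5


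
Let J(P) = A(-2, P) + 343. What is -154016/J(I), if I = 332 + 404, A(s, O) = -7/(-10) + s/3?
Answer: -4620480/10291 ≈ -448.98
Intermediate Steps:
A(s, O) = 7/10 + s/3 (A(s, O) = -7*(-⅒) + s*(⅓) = 7/10 + s/3)
I = 736
J(P) = 10291/30 (J(P) = (7/10 + (⅓)*(-2)) + 343 = (7/10 - ⅔) + 343 = 1/30 + 343 = 10291/30)
-154016/J(I) = -154016/10291/30 = -154016*30/10291 = -4620480/10291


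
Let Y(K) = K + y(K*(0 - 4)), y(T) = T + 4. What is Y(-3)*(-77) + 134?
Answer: -867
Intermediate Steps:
y(T) = 4 + T
Y(K) = 4 - 3*K (Y(K) = K + (4 + K*(0 - 4)) = K + (4 + K*(-4)) = K + (4 - 4*K) = 4 - 3*K)
Y(-3)*(-77) + 134 = (4 - 3*(-3))*(-77) + 134 = (4 + 9)*(-77) + 134 = 13*(-77) + 134 = -1001 + 134 = -867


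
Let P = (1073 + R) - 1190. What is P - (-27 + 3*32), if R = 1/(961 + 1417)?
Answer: -442307/2378 ≈ -186.00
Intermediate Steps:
R = 1/2378 ≈ 0.00042052
P = -278225/2378 (P = (1073 + 1/2378) - 1190 = 2551595/2378 - 1190 = -278225/2378 ≈ -117.00)
P - (-27 + 3*32) = -278225/2378 - (-27 + 3*32) = -278225/2378 - (-27 + 96) = -278225/2378 - 1*69 = -278225/2378 - 69 = -442307/2378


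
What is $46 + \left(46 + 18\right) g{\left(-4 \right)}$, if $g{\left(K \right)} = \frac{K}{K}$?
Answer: $110$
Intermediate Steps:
$g{\left(K \right)} = 1$
$46 + \left(46 + 18\right) g{\left(-4 \right)} = 46 + \left(46 + 18\right) 1 = 46 + 64 \cdot 1 = 46 + 64 = 110$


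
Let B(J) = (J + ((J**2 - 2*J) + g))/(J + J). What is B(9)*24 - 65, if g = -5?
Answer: 73/3 ≈ 24.333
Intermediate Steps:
B(J) = (-5 + J**2 - J)/(2*J) (B(J) = (J + ((J**2 - 2*J) - 5))/(J + J) = (J + (-5 + J**2 - 2*J))/((2*J)) = (-5 + J**2 - J)*(1/(2*J)) = (-5 + J**2 - J)/(2*J))
B(9)*24 - 65 = ((1/2)*(-5 + 9*(-1 + 9))/9)*24 - 65 = ((1/2)*(1/9)*(-5 + 9*8))*24 - 65 = ((1/2)*(1/9)*(-5 + 72))*24 - 65 = ((1/2)*(1/9)*67)*24 - 65 = (67/18)*24 - 65 = 268/3 - 65 = 73/3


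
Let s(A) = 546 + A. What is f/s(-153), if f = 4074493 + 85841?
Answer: 1386778/131 ≈ 10586.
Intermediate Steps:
f = 4160334
f/s(-153) = 4160334/(546 - 153) = 4160334/393 = 4160334*(1/393) = 1386778/131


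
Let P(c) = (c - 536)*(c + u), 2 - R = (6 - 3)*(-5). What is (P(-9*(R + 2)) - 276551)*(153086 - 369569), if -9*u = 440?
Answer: 78641490766/3 ≈ 2.6214e+10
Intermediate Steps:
u = -440/9 (u = -⅑*440 = -440/9 ≈ -48.889)
R = 17 (R = 2 - (6 - 3)*(-5) = 2 - 3*(-5) = 2 - 1*(-15) = 2 + 15 = 17)
P(c) = (-536 + c)*(-440/9 + c) (P(c) = (c - 536)*(c - 440/9) = (-536 + c)*(-440/9 + c))
(P(-9*(R + 2)) - 276551)*(153086 - 369569) = ((235840/9 + (-9*(17 + 2))² - (-5264)*(17 + 2)) - 276551)*(153086 - 369569) = ((235840/9 + (-9*19)² - (-5264)*19) - 276551)*(-216483) = ((235840/9 + (-171)² - 5264/9*(-171)) - 276551)*(-216483) = ((235840/9 + 29241 + 100016) - 276551)*(-216483) = (1399153/9 - 276551)*(-216483) = -1089806/9*(-216483) = 78641490766/3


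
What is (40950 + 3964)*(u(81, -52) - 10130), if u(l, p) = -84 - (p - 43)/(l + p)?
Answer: -13299529454/29 ≈ -4.5860e+8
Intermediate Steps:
u(l, p) = -84 - (-43 + p)/(l + p)
(40950 + 3964)*(u(81, -52) - 10130) = (40950 + 3964)*((43 - 85*(-52) - 84*81)/(81 - 52) - 10130) = 44914*((43 + 4420 - 6804)/29 - 10130) = 44914*((1/29)*(-2341) - 10130) = 44914*(-2341/29 - 10130) = 44914*(-296111/29) = -13299529454/29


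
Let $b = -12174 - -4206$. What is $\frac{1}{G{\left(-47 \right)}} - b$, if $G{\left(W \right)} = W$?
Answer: $\frac{374495}{47} \approx 7968.0$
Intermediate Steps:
$b = -7968$ ($b = -12174 + 4206 = -7968$)
$\frac{1}{G{\left(-47 \right)}} - b = \frac{1}{-47} - -7968 = - \frac{1}{47} + 7968 = \frac{374495}{47}$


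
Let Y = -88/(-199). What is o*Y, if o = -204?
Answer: -17952/199 ≈ -90.211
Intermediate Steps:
Y = 88/199 (Y = -88*(-1/199) = 88/199 ≈ 0.44221)
o*Y = -204*88/199 = -17952/199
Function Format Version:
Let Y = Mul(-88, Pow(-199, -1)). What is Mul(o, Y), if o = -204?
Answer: Rational(-17952, 199) ≈ -90.211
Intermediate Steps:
Y = Rational(88, 199) (Y = Mul(-88, Rational(-1, 199)) = Rational(88, 199) ≈ 0.44221)
Mul(o, Y) = Mul(-204, Rational(88, 199)) = Rational(-17952, 199)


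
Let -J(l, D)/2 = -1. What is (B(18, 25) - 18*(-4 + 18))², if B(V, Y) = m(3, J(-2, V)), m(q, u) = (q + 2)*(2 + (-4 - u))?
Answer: 73984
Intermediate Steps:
J(l, D) = 2 (J(l, D) = -2*(-1) = 2)
m(q, u) = (-2 - u)*(2 + q) (m(q, u) = (2 + q)*(-2 - u) = (-2 - u)*(2 + q))
B(V, Y) = -20 (B(V, Y) = -4 - 2*3 - 2*2 - 1*3*2 = -4 - 6 - 4 - 6 = -20)
(B(18, 25) - 18*(-4 + 18))² = (-20 - 18*(-4 + 18))² = (-20 - 18*14)² = (-20 - 252)² = (-272)² = 73984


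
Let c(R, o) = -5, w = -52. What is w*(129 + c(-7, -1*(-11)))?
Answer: -6448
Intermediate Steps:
w*(129 + c(-7, -1*(-11))) = -52*(129 - 5) = -52*124 = -6448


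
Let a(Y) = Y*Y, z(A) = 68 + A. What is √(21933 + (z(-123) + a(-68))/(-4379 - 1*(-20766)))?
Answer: 4*√368114126730/16387 ≈ 148.10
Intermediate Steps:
a(Y) = Y²
√(21933 + (z(-123) + a(-68))/(-4379 - 1*(-20766))) = √(21933 + ((68 - 123) + (-68)²)/(-4379 - 1*(-20766))) = √(21933 + (-55 + 4624)/(-4379 + 20766)) = √(21933 + 4569/16387) = √(359420640/16387) = 4*√368114126730/16387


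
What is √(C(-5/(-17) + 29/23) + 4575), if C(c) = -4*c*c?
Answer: √697951919/391 ≈ 67.567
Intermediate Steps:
C(c) = -4*c²
√(C(-5/(-17) + 29/23) + 4575) = √(-4*(-5/(-17) + 29/23)² + 4575) = √(-4*(-5*(-1/17) + 29*(1/23))² + 4575) = √(-4*(5/17 + 29/23)² + 4575) = √(-4*(608/391)² + 4575) = √(-4*369664/152881 + 4575) = √(-1478656/152881 + 4575) = √(697951919/152881) = √697951919/391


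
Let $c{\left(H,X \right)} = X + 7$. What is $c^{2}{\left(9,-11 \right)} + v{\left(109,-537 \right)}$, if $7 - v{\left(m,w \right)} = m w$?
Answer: $58556$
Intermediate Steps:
$c{\left(H,X \right)} = 7 + X$
$v{\left(m,w \right)} = 7 - m w$
$c^{2}{\left(9,-11 \right)} + v{\left(109,-537 \right)} = \left(7 - 11\right)^{2} - \left(-7 + 109 \left(-537\right)\right) = \left(-4\right)^{2} + \left(7 + 58533\right) = 16 + 58540 = 58556$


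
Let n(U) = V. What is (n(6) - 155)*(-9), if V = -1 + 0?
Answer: 1404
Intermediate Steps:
V = -1
n(U) = -1
(n(6) - 155)*(-9) = (-1 - 155)*(-9) = -156*(-9) = 1404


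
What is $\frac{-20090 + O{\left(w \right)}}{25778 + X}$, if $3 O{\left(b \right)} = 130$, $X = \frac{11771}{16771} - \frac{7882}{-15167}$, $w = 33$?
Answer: $- \frac{3059511325196}{3934410722235} \approx -0.77763$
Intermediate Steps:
$X = \frac{310719779}{254365757}$ ($X = 11771 \cdot \frac{1}{16771} - - \frac{7882}{15167} = \frac{11771}{16771} + \frac{7882}{15167} = \frac{310719779}{254365757} \approx 1.2215$)
$O{\left(b \right)} = \frac{130}{3}$ ($O{\left(b \right)} = \frac{1}{3} \cdot 130 = \frac{130}{3}$)
$\frac{-20090 + O{\left(w \right)}}{25778 + X} = \frac{-20090 + \frac{130}{3}}{25778 + \frac{310719779}{254365757}} = - \frac{60140}{3 \cdot \frac{6557351203725}{254365757}} = \left(- \frac{60140}{3}\right) \frac{254365757}{6557351203725} = - \frac{3059511325196}{3934410722235}$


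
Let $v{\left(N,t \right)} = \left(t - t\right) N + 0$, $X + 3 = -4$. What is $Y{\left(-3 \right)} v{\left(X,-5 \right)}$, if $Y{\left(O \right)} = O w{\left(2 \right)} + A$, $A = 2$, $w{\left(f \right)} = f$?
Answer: $0$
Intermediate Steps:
$X = -7$ ($X = -3 - 4 = -7$)
$v{\left(N,t \right)} = 0$ ($v{\left(N,t \right)} = 0 N + 0 = 0 + 0 = 0$)
$Y{\left(O \right)} = 2 + 2 O$ ($Y{\left(O \right)} = O 2 + 2 = 2 O + 2 = 2 + 2 O$)
$Y{\left(-3 \right)} v{\left(X,-5 \right)} = \left(2 + 2 \left(-3\right)\right) 0 = \left(2 - 6\right) 0 = \left(-4\right) 0 = 0$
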